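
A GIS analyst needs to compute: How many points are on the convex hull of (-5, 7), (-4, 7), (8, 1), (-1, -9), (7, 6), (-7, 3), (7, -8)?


Convex hull vertices (CCW): (-7, 3), (-1, -9), (7, -8), (8, 1), (7, 6), (-4, 7), (-5, 7)
Count = 7

7


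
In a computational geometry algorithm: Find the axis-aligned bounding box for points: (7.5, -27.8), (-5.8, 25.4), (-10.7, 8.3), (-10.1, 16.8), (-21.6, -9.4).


x range: [-21.6, 7.5]
y range: [-27.8, 25.4]
Bounding box: (-21.6,-27.8) to (7.5,25.4)

(-21.6,-27.8) to (7.5,25.4)


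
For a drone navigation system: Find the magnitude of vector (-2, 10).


|u| = sqrt((-2)^2 + 10^2) = sqrt(104) = 10.198

10.198


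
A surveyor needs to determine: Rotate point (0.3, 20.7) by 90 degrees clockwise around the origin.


90° CW: (x,y) -> (y, -x)
(0.3,20.7) -> (20.7, -0.3)

(20.7, -0.3)


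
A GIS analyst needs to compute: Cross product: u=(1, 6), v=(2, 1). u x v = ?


u x v = u_x*v_y - u_y*v_x = 1*1 - 6*2
= 1 - 12 = -11

-11


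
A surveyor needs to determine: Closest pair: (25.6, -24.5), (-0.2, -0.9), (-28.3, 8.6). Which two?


d(P0,P1) = 34.9657, d(P0,P2) = 63.252, d(P1,P2) = 29.6624
Closest: P1 and P2

Closest pair: (-0.2, -0.9) and (-28.3, 8.6), distance = 29.6624


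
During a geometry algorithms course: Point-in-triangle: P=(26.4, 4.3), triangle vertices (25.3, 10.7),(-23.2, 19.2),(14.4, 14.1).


Cross products: AB x AP = 301.05, BC x BP = -307.28, CA x CP = -66.02
All same sign? no

No, outside


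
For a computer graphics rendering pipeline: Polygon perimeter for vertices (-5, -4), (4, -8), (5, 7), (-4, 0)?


Sides: (-5, -4)->(4, -8): sqrt(97) = 9.848858, (4, -8)->(5, 7): sqrt(226) = 15.033296, (5, 7)->(-4, 0): sqrt(130) = 11.401754, (-4, 0)->(-5, -4): sqrt(17) = 4.123106
Sum = 40.407014
Perimeter = 40.407

40.407


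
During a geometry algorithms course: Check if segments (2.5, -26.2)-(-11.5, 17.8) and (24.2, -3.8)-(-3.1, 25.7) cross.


Cross products: d1=1251.67, d2=463.47, d3=-1268.4, d4=-480.2
d1*d2 < 0 and d3*d4 < 0? no

No, they don't intersect


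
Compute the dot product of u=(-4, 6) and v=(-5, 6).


u . v = u_x*v_x + u_y*v_y = (-4)*(-5) + 6*6
= 20 + 36 = 56

56


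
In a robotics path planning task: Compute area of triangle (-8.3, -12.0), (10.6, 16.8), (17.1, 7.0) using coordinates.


Area = |x_A(y_B-y_C) + x_B(y_C-y_A) + x_C(y_A-y_B)|/2
= |(-81.34) + 201.4 + (-492.48)|/2
= 372.42/2 = 186.21

186.21


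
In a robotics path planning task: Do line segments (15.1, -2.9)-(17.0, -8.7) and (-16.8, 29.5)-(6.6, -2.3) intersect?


Cross products: d1=256.26, d2=180.96, d3=-123.46, d4=-48.16
d1*d2 < 0 and d3*d4 < 0? no

No, they don't intersect


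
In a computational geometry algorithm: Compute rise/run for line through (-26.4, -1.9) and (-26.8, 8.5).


slope = (y2-y1)/(x2-x1) = (8.5-(-1.9))/((-26.8)-(-26.4)) = 10.4/(-0.4) = -26

-26


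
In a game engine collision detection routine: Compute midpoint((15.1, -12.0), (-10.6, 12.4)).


M = ((15.1+(-10.6))/2, ((-12)+12.4)/2)
= (2.25, 0.2)

(2.25, 0.2)


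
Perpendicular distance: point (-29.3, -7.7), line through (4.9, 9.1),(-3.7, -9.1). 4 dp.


|cross product| = 477.96
|line direction| = sqrt(405.2) = 20.1296
Distance = 477.96/sqrt(405.2) = 23.7442

23.7442


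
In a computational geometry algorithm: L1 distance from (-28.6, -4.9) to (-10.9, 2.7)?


|(-28.6)-(-10.9)| + |(-4.9)-2.7| = 17.7 + 7.6 = 25.3

25.3


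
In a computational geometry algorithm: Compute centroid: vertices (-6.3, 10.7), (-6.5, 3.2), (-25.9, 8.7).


Centroid = ((x_A+x_B+x_C)/3, (y_A+y_B+y_C)/3)
= (((-6.3)+(-6.5)+(-25.9))/3, (10.7+3.2+8.7)/3)
= (-12.9, 7.5333)

(-12.9, 7.5333)


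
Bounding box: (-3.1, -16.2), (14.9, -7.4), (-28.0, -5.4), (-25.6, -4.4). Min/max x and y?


x range: [-28, 14.9]
y range: [-16.2, -4.4]
Bounding box: (-28,-16.2) to (14.9,-4.4)

(-28,-16.2) to (14.9,-4.4)


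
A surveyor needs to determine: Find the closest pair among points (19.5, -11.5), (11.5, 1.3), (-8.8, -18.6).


d(P0,P1) = 15.0944, d(P0,P2) = 29.177, d(P1,P2) = 28.4271
Closest: P0 and P1

Closest pair: (19.5, -11.5) and (11.5, 1.3), distance = 15.0944


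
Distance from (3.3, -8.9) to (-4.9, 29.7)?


dx=-8.2, dy=38.6
d^2 = (-8.2)^2 + 38.6^2 = 1557.2
d = sqrt(1557.2) = 39.4614

39.4614


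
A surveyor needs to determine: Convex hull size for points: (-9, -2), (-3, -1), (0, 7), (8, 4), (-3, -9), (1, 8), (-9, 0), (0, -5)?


Convex hull vertices (CCW): (-9, -2), (-3, -9), (8, 4), (1, 8), (-9, 0)
Count = 5

5


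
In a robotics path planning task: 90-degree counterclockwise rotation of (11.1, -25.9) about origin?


90° CCW: (x,y) -> (-y, x)
(11.1,-25.9) -> (25.9, 11.1)

(25.9, 11.1)


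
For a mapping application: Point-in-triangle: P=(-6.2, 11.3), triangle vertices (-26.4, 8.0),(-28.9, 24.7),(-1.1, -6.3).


Cross products: AB x AP = -345.59, BC x BP = 331.18, CA x CP = -372.35
All same sign? no

No, outside


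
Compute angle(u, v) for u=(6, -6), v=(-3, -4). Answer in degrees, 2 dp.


u.v = 6, |u| = sqrt(72) = 8.4853, |v| = sqrt(25) = 5
cos(theta) = u.v/(|u||v|) = 6/sqrt(1800) = 0.141421
theta = acos(0.141421) = 81.87 degrees

81.87 degrees


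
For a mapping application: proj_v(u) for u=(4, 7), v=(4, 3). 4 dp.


u.v = 37, |v| = sqrt(25) = 5
Scalar projection = u.v / |v| = 37 / sqrt(25) = 7.4

7.4


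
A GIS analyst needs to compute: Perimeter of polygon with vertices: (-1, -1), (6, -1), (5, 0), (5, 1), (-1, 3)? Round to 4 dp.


Sides: (-1, -1)->(6, -1): sqrt(49) = 7, (6, -1)->(5, 0): sqrt(2) = 1.414214, (5, 0)->(5, 1): sqrt(1) = 1, (5, 1)->(-1, 3): sqrt(40) = 6.324555, (-1, 3)->(-1, -1): sqrt(16) = 4
Sum = 19.738769
Perimeter = 19.7388

19.7388


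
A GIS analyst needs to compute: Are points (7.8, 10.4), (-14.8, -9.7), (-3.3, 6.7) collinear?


Cross product: ((-14.8)-7.8)*(6.7-10.4) - ((-9.7)-10.4)*((-3.3)-7.8)
= -139.49

No, not collinear


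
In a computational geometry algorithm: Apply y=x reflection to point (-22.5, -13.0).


Reflection over y=x: (x,y) -> (y,x)
(-22.5, -13) -> (-13, -22.5)

(-13, -22.5)


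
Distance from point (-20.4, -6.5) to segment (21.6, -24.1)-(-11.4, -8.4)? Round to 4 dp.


Project P onto AB: t = 1 (clamped to [0,1])
Closest point on segment: (-11.4, -8.4)
Distance: 9.1984

9.1984


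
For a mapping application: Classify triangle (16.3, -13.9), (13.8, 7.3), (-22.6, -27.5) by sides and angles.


Side lengths squared: AB^2=455.69, BC^2=2536, CA^2=1698.17
Sorted: [455.69, 1698.17, 2536]
By sides: Scalene, By angles: Obtuse

Scalene, Obtuse


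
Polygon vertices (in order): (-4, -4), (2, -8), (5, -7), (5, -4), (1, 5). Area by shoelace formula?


Shoelace sum: ((-4)*(-8) - 2*(-4)) + (2*(-7) - 5*(-8)) + (5*(-4) - 5*(-7)) + (5*5 - 1*(-4)) + (1*(-4) - (-4)*5)
= 126
Area = |126|/2 = 63

63


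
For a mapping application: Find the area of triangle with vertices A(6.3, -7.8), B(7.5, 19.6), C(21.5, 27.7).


Area = |x_A(y_B-y_C) + x_B(y_C-y_A) + x_C(y_A-y_B)|/2
= |(-51.03) + 266.25 + (-589.1)|/2
= 373.88/2 = 186.94

186.94


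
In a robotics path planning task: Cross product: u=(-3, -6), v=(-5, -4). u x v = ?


u x v = u_x*v_y - u_y*v_x = (-3)*(-4) - (-6)*(-5)
= 12 - 30 = -18

-18


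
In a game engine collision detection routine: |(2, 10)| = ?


|u| = sqrt(2^2 + 10^2) = sqrt(104) = 10.198

10.198


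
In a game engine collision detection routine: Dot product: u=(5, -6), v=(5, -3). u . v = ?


u . v = u_x*v_x + u_y*v_y = 5*5 + (-6)*(-3)
= 25 + 18 = 43

43


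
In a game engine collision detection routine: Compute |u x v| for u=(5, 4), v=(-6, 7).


|u x v| = |5*7 - 4*(-6)|
= |35 - (-24)| = 59

59


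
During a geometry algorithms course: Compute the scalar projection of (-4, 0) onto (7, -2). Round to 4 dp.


u.v = -28, |v| = sqrt(53) = 7.2801
Scalar projection = u.v / |v| = -28 / sqrt(53) = -3.8461

-3.8461


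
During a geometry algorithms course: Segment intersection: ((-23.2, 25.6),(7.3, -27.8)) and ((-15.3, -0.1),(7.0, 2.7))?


Cross products: d1=595.23, d2=-680.99, d3=-361.99, d4=914.23
d1*d2 < 0 and d3*d4 < 0? yes

Yes, they intersect


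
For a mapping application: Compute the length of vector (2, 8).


|u| = sqrt(2^2 + 8^2) = sqrt(68) = 8.2462

8.2462


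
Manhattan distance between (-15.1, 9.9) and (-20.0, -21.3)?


|(-15.1)-(-20)| + |9.9-(-21.3)| = 4.9 + 31.2 = 36.1

36.1


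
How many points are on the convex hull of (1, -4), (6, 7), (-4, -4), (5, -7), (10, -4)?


Convex hull vertices (CCW): (-4, -4), (5, -7), (10, -4), (6, 7)
Count = 4

4


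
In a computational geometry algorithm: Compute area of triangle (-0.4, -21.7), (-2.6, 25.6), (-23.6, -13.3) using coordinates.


Area = |x_A(y_B-y_C) + x_B(y_C-y_A) + x_C(y_A-y_B)|/2
= |(-15.56) + (-21.84) + 1116.28|/2
= 1078.88/2 = 539.44

539.44


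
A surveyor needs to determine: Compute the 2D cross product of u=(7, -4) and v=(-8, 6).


u x v = u_x*v_y - u_y*v_x = 7*6 - (-4)*(-8)
= 42 - 32 = 10

10


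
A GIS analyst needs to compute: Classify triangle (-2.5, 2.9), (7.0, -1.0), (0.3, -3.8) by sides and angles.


Side lengths squared: AB^2=105.46, BC^2=52.73, CA^2=52.73
Sorted: [52.73, 52.73, 105.46]
By sides: Isosceles, By angles: Right

Isosceles, Right


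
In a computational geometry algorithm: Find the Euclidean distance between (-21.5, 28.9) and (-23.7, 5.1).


dx=-2.2, dy=-23.8
d^2 = (-2.2)^2 + (-23.8)^2 = 571.28
d = sqrt(571.28) = 23.9015

23.9015


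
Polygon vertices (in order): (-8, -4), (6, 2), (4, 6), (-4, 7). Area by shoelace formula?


Shoelace sum: ((-8)*2 - 6*(-4)) + (6*6 - 4*2) + (4*7 - (-4)*6) + ((-4)*(-4) - (-8)*7)
= 160
Area = |160|/2 = 80

80


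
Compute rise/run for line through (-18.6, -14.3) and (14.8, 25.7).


slope = (y2-y1)/(x2-x1) = (25.7-(-14.3))/(14.8-(-18.6)) = 40/33.4 = 1.1976

1.1976


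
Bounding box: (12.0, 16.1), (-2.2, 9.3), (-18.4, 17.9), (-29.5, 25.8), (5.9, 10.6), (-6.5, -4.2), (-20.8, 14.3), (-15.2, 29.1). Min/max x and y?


x range: [-29.5, 12]
y range: [-4.2, 29.1]
Bounding box: (-29.5,-4.2) to (12,29.1)

(-29.5,-4.2) to (12,29.1)


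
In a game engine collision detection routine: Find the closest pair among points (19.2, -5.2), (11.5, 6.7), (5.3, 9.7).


d(P0,P1) = 14.1739, d(P0,P2) = 20.3769, d(P1,P2) = 6.8877
Closest: P1 and P2

Closest pair: (11.5, 6.7) and (5.3, 9.7), distance = 6.8877


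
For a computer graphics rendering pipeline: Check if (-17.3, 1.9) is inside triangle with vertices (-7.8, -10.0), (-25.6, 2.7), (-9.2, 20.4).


Cross products: AB x AP = -91.17, BC x BP = -160.03, CA x CP = -272.14
All same sign? yes

Yes, inside


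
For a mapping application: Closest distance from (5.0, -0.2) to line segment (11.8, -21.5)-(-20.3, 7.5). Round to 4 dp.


Project P onto AB: t = 0.4467 (clamped to [0,1])
Closest point on segment: (-2.5394, -8.5454)
Distance: 11.2467

11.2467


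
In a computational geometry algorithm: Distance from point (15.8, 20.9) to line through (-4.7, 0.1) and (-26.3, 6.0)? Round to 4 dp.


|cross product| = 570.23
|line direction| = sqrt(501.37) = 22.3913
Distance = 570.23/sqrt(501.37) = 25.4666

25.4666


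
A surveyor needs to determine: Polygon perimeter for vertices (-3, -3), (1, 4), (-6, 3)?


Sides: (-3, -3)->(1, 4): sqrt(65) = 8.062258, (1, 4)->(-6, 3): sqrt(50) = 7.071068, (-6, 3)->(-3, -3): sqrt(45) = 6.708204
Sum = 21.84153
Perimeter = 21.8415

21.8415


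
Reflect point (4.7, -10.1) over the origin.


Reflection over origin: (x,y) -> (-x,-y)
(4.7, -10.1) -> (-4.7, 10.1)

(-4.7, 10.1)


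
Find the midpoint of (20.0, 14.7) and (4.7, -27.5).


M = ((20+4.7)/2, (14.7+(-27.5))/2)
= (12.35, -6.4)

(12.35, -6.4)


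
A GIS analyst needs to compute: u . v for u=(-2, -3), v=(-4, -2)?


u . v = u_x*v_x + u_y*v_y = (-2)*(-4) + (-3)*(-2)
= 8 + 6 = 14

14


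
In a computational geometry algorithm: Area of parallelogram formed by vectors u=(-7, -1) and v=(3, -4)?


|u x v| = |(-7)*(-4) - (-1)*3|
= |28 - (-3)| = 31

31


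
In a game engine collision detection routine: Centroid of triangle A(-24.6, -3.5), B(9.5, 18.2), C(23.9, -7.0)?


Centroid = ((x_A+x_B+x_C)/3, (y_A+y_B+y_C)/3)
= (((-24.6)+9.5+23.9)/3, ((-3.5)+18.2+(-7))/3)
= (2.9333, 2.5667)

(2.9333, 2.5667)


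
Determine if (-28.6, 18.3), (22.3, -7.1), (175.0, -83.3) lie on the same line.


Cross product: (22.3-(-28.6))*((-83.3)-18.3) - ((-7.1)-18.3)*(175-(-28.6))
= 0

Yes, collinear


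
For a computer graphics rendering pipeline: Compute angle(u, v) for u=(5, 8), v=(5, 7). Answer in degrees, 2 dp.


u.v = 81, |u| = sqrt(89) = 9.434, |v| = sqrt(74) = 8.6023
cos(theta) = u.v/(|u||v|) = 81/sqrt(6586) = 0.9981
theta = acos(0.9981) = 3.53 degrees

3.53 degrees


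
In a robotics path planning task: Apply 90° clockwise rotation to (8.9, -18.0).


90° CW: (x,y) -> (y, -x)
(8.9,-18) -> (-18, -8.9)

(-18, -8.9)


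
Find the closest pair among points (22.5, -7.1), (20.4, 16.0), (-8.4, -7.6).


d(P0,P1) = 23.1953, d(P0,P2) = 30.904, d(P1,P2) = 37.2344
Closest: P0 and P1

Closest pair: (22.5, -7.1) and (20.4, 16.0), distance = 23.1953


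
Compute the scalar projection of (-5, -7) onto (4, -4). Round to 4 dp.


u.v = 8, |v| = sqrt(32) = 5.6569
Scalar projection = u.v / |v| = 8 / sqrt(32) = 1.4142

1.4142


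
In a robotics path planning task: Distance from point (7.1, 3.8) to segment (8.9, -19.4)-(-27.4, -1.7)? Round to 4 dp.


Project P onto AB: t = 0.2918 (clamped to [0,1])
Closest point on segment: (-1.6937, -14.2345)
Distance: 20.0642

20.0642


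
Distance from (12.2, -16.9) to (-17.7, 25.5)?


dx=-29.9, dy=42.4
d^2 = (-29.9)^2 + 42.4^2 = 2691.77
d = sqrt(2691.77) = 51.8823

51.8823


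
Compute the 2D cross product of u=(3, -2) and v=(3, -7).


u x v = u_x*v_y - u_y*v_x = 3*(-7) - (-2)*3
= (-21) - (-6) = -15

-15


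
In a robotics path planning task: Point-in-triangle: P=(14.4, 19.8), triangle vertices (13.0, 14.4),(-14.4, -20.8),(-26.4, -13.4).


Cross products: AB x AP = -98.68, BC x BP = -700.32, CA x CP = 173.84
All same sign? no

No, outside


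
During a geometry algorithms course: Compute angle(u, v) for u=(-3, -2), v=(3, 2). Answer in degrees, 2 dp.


u.v = -13, |u| = sqrt(13) = 3.6056, |v| = sqrt(13) = 3.6056
cos(theta) = u.v/(|u||v|) = -13/sqrt(169) = -1
theta = acos(-1) = 180 degrees

180 degrees


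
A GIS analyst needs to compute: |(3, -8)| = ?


|u| = sqrt(3^2 + (-8)^2) = sqrt(73) = 8.544

8.544


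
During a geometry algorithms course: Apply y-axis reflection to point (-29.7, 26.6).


Reflection over y-axis: (x,y) -> (-x,y)
(-29.7, 26.6) -> (29.7, 26.6)

(29.7, 26.6)


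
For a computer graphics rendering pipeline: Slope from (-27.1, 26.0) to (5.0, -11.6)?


slope = (y2-y1)/(x2-x1) = ((-11.6)-26)/(5-(-27.1)) = (-37.6)/32.1 = -1.1713

-1.1713


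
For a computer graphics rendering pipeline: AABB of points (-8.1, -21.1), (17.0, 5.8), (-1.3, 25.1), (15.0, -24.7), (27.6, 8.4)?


x range: [-8.1, 27.6]
y range: [-24.7, 25.1]
Bounding box: (-8.1,-24.7) to (27.6,25.1)

(-8.1,-24.7) to (27.6,25.1)


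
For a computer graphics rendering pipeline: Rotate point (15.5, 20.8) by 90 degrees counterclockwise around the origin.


90° CCW: (x,y) -> (-y, x)
(15.5,20.8) -> (-20.8, 15.5)

(-20.8, 15.5)


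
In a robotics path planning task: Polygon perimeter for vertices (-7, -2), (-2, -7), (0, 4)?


Sides: (-7, -2)->(-2, -7): sqrt(50) = 7.071068, (-2, -7)->(0, 4): sqrt(125) = 11.18034, (0, 4)->(-7, -2): sqrt(85) = 9.219544
Sum = 27.470952
Perimeter = 27.471

27.471


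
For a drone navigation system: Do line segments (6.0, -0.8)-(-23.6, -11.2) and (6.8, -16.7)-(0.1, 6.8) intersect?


Cross products: d1=-87.73, d2=677.55, d3=478.96, d4=-286.32
d1*d2 < 0 and d3*d4 < 0? yes

Yes, they intersect


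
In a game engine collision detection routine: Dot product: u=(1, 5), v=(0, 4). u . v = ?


u . v = u_x*v_x + u_y*v_y = 1*0 + 5*4
= 0 + 20 = 20

20


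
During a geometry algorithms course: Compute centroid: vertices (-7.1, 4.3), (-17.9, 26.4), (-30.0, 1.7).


Centroid = ((x_A+x_B+x_C)/3, (y_A+y_B+y_C)/3)
= (((-7.1)+(-17.9)+(-30))/3, (4.3+26.4+1.7)/3)
= (-18.3333, 10.8)

(-18.3333, 10.8)


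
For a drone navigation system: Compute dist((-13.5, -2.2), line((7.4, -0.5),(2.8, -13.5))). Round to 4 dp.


|cross product| = 263.88
|line direction| = sqrt(190.16) = 13.7899
Distance = 263.88/sqrt(190.16) = 19.1358

19.1358


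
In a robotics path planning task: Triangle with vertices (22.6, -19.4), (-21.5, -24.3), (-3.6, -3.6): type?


Side lengths squared: AB^2=1968.82, BC^2=748.9, CA^2=936.08
Sorted: [748.9, 936.08, 1968.82]
By sides: Scalene, By angles: Obtuse

Scalene, Obtuse


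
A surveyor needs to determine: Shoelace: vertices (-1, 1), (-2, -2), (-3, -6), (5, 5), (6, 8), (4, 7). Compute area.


Shoelace sum: ((-1)*(-2) - (-2)*1) + ((-2)*(-6) - (-3)*(-2)) + ((-3)*5 - 5*(-6)) + (5*8 - 6*5) + (6*7 - 4*8) + (4*1 - (-1)*7)
= 56
Area = |56|/2 = 28

28


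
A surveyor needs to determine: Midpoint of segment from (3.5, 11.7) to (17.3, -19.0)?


M = ((3.5+17.3)/2, (11.7+(-19))/2)
= (10.4, -3.65)

(10.4, -3.65)


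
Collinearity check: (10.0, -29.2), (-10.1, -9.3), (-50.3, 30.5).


Cross product: ((-10.1)-10)*(30.5-(-29.2)) - ((-9.3)-(-29.2))*((-50.3)-10)
= 0

Yes, collinear


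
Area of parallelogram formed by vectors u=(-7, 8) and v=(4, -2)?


|u x v| = |(-7)*(-2) - 8*4|
= |14 - 32| = 18

18


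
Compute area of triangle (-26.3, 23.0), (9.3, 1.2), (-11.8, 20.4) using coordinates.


Area = |x_A(y_B-y_C) + x_B(y_C-y_A) + x_C(y_A-y_B)|/2
= |504.96 + (-24.18) + (-257.24)|/2
= 223.54/2 = 111.77

111.77


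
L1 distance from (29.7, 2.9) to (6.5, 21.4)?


|29.7-6.5| + |2.9-21.4| = 23.2 + 18.5 = 41.7

41.7


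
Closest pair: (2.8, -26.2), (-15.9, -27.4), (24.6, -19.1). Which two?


d(P0,P1) = 18.7385, d(P0,P2) = 22.9271, d(P1,P2) = 41.3417
Closest: P0 and P1

Closest pair: (2.8, -26.2) and (-15.9, -27.4), distance = 18.7385


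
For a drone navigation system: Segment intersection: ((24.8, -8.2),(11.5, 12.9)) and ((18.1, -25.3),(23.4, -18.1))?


Cross products: d1=42.39, d2=249.98, d3=368.8, d4=161.21
d1*d2 < 0 and d3*d4 < 0? no

No, they don't intersect


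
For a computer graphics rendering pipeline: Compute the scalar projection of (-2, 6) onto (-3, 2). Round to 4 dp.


u.v = 18, |v| = sqrt(13) = 3.6056
Scalar projection = u.v / |v| = 18 / sqrt(13) = 4.9923

4.9923


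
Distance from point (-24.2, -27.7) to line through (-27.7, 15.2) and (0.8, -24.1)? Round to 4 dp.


|cross product| = 1085.1
|line direction| = sqrt(2356.74) = 48.5463
Distance = 1085.1/sqrt(2356.74) = 22.3519

22.3519


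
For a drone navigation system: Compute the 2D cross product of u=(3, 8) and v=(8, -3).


u x v = u_x*v_y - u_y*v_x = 3*(-3) - 8*8
= (-9) - 64 = -73

-73


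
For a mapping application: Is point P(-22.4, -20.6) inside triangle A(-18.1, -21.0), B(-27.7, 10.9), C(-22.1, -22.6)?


Cross products: AB x AP = 133.33, BC x BP = 1.15, CA x CP = 8.48
All same sign? yes

Yes, inside


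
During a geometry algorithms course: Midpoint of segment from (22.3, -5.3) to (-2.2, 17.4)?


M = ((22.3+(-2.2))/2, ((-5.3)+17.4)/2)
= (10.05, 6.05)

(10.05, 6.05)


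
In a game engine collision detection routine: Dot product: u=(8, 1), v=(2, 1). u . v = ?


u . v = u_x*v_x + u_y*v_y = 8*2 + 1*1
= 16 + 1 = 17

17


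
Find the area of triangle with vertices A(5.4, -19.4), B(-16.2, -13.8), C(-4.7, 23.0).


Area = |x_A(y_B-y_C) + x_B(y_C-y_A) + x_C(y_A-y_B)|/2
= |(-198.72) + (-686.88) + 26.32|/2
= 859.28/2 = 429.64

429.64


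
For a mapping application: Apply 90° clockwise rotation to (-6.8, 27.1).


90° CW: (x,y) -> (y, -x)
(-6.8,27.1) -> (27.1, 6.8)

(27.1, 6.8)


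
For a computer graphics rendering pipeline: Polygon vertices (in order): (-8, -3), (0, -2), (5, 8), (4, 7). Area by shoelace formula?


Shoelace sum: ((-8)*(-2) - 0*(-3)) + (0*8 - 5*(-2)) + (5*7 - 4*8) + (4*(-3) - (-8)*7)
= 73
Area = |73|/2 = 36.5

36.5


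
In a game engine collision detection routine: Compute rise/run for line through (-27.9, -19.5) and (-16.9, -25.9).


slope = (y2-y1)/(x2-x1) = ((-25.9)-(-19.5))/((-16.9)-(-27.9)) = (-6.4)/11 = -0.5818

-0.5818


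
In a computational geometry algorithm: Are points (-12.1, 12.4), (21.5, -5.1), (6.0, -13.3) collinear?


Cross product: (21.5-(-12.1))*((-13.3)-12.4) - ((-5.1)-12.4)*(6-(-12.1))
= -546.77

No, not collinear


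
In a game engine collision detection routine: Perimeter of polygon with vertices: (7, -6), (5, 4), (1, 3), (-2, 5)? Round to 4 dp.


Sides: (7, -6)->(5, 4): sqrt(104) = 10.198039, (5, 4)->(1, 3): sqrt(17) = 4.123106, (1, 3)->(-2, 5): sqrt(13) = 3.605551, (-2, 5)->(7, -6): sqrt(202) = 14.21267
Sum = 32.139366
Perimeter = 32.1394

32.1394


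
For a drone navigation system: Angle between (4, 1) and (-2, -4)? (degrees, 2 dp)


u.v = -12, |u| = sqrt(17) = 4.1231, |v| = sqrt(20) = 4.4721
cos(theta) = u.v/(|u||v|) = -12/sqrt(340) = -0.650791
theta = acos(-0.650791) = 130.6 degrees

130.6 degrees


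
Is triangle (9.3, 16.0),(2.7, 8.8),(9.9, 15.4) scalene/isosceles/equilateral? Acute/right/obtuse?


Side lengths squared: AB^2=95.4, BC^2=95.4, CA^2=0.72
Sorted: [0.72, 95.4, 95.4]
By sides: Isosceles, By angles: Acute

Isosceles, Acute


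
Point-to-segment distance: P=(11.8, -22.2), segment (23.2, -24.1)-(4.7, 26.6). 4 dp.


Project P onto AB: t = 0.1055 (clamped to [0,1])
Closest point on segment: (21.2487, -18.7523)
Distance: 10.058

10.058


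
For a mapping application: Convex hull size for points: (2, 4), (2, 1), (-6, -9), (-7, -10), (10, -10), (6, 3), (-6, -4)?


Convex hull vertices (CCW): (-7, -10), (10, -10), (6, 3), (2, 4), (-6, -4)
Count = 5

5


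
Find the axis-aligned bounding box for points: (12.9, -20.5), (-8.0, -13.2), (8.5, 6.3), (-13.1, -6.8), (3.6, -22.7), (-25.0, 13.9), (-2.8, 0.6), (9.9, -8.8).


x range: [-25, 12.9]
y range: [-22.7, 13.9]
Bounding box: (-25,-22.7) to (12.9,13.9)

(-25,-22.7) to (12.9,13.9)


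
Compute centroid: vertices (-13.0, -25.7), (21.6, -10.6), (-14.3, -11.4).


Centroid = ((x_A+x_B+x_C)/3, (y_A+y_B+y_C)/3)
= (((-13)+21.6+(-14.3))/3, ((-25.7)+(-10.6)+(-11.4))/3)
= (-1.9, -15.9)

(-1.9, -15.9)


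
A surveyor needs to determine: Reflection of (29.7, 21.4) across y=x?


Reflection over y=x: (x,y) -> (y,x)
(29.7, 21.4) -> (21.4, 29.7)

(21.4, 29.7)


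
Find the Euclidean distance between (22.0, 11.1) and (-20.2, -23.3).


dx=-42.2, dy=-34.4
d^2 = (-42.2)^2 + (-34.4)^2 = 2964.2
d = sqrt(2964.2) = 54.4445

54.4445


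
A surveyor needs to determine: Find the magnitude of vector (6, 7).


|u| = sqrt(6^2 + 7^2) = sqrt(85) = 9.2195

9.2195


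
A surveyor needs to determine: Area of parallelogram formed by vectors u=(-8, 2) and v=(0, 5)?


|u x v| = |(-8)*5 - 2*0|
= |(-40) - 0| = 40

40


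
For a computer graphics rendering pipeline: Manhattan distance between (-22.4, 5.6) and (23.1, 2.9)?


|(-22.4)-23.1| + |5.6-2.9| = 45.5 + 2.7 = 48.2

48.2


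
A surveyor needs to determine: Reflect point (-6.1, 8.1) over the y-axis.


Reflection over y-axis: (x,y) -> (-x,y)
(-6.1, 8.1) -> (6.1, 8.1)

(6.1, 8.1)


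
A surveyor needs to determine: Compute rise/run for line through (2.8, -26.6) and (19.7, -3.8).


slope = (y2-y1)/(x2-x1) = ((-3.8)-(-26.6))/(19.7-2.8) = 22.8/16.9 = 1.3491

1.3491


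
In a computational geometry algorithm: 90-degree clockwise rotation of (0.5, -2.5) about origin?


90° CW: (x,y) -> (y, -x)
(0.5,-2.5) -> (-2.5, -0.5)

(-2.5, -0.5)


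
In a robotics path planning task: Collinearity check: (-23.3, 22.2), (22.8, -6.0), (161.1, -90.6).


Cross product: (22.8-(-23.3))*((-90.6)-22.2) - ((-6)-22.2)*(161.1-(-23.3))
= 0

Yes, collinear


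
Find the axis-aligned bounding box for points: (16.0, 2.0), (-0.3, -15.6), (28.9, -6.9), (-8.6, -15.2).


x range: [-8.6, 28.9]
y range: [-15.6, 2]
Bounding box: (-8.6,-15.6) to (28.9,2)

(-8.6,-15.6) to (28.9,2)


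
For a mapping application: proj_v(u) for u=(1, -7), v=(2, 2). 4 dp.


u.v = -12, |v| = sqrt(8) = 2.8284
Scalar projection = u.v / |v| = -12 / sqrt(8) = -4.2426

-4.2426


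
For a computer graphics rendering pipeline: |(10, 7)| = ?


|u| = sqrt(10^2 + 7^2) = sqrt(149) = 12.2066

12.2066


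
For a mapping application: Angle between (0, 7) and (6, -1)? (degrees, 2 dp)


u.v = -7, |u| = sqrt(49) = 7, |v| = sqrt(37) = 6.0828
cos(theta) = u.v/(|u||v|) = -7/sqrt(1813) = -0.164399
theta = acos(-0.164399) = 99.46 degrees

99.46 degrees


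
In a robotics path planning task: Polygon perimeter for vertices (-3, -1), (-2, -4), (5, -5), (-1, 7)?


Sides: (-3, -1)->(-2, -4): sqrt(10) = 3.162278, (-2, -4)->(5, -5): sqrt(50) = 7.071068, (5, -5)->(-1, 7): sqrt(180) = 13.416408, (-1, 7)->(-3, -1): sqrt(68) = 8.246211
Sum = 31.895965
Perimeter = 31.896

31.896


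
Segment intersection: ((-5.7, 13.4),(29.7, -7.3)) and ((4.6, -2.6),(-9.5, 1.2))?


Cross products: d1=-186.46, d2=-29.11, d3=-353.19, d4=-510.54
d1*d2 < 0 and d3*d4 < 0? no

No, they don't intersect


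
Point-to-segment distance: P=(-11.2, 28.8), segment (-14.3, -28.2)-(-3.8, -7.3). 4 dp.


Project P onto AB: t = 1 (clamped to [0,1])
Closest point on segment: (-3.8, -7.3)
Distance: 36.8506

36.8506


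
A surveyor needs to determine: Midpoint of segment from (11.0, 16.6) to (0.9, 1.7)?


M = ((11+0.9)/2, (16.6+1.7)/2)
= (5.95, 9.15)

(5.95, 9.15)


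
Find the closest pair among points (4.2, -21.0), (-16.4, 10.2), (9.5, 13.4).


d(P0,P1) = 37.3872, d(P0,P2) = 34.8059, d(P1,P2) = 26.0969
Closest: P1 and P2

Closest pair: (-16.4, 10.2) and (9.5, 13.4), distance = 26.0969


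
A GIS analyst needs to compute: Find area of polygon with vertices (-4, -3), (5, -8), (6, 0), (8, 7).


Shoelace sum: ((-4)*(-8) - 5*(-3)) + (5*0 - 6*(-8)) + (6*7 - 8*0) + (8*(-3) - (-4)*7)
= 141
Area = |141|/2 = 70.5

70.5


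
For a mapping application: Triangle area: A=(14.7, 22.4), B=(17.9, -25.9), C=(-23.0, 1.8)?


Area = |x_A(y_B-y_C) + x_B(y_C-y_A) + x_C(y_A-y_B)|/2
= |(-407.19) + (-368.74) + (-1110.9)|/2
= 1886.83/2 = 943.415

943.415


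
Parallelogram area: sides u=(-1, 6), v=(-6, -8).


|u x v| = |(-1)*(-8) - 6*(-6)|
= |8 - (-36)| = 44

44


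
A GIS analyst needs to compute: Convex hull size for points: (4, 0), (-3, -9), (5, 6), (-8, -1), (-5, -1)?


Convex hull vertices (CCW): (-8, -1), (-3, -9), (4, 0), (5, 6)
Count = 4

4


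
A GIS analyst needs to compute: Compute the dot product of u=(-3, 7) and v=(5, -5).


u . v = u_x*v_x + u_y*v_y = (-3)*5 + 7*(-5)
= (-15) + (-35) = -50

-50


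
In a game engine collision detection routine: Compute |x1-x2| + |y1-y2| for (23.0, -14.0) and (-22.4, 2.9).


|23-(-22.4)| + |(-14)-2.9| = 45.4 + 16.9 = 62.3

62.3


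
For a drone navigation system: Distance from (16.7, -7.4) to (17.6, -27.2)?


dx=0.9, dy=-19.8
d^2 = 0.9^2 + (-19.8)^2 = 392.85
d = sqrt(392.85) = 19.8204

19.8204


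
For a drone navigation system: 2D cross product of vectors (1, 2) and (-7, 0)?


u x v = u_x*v_y - u_y*v_x = 1*0 - 2*(-7)
= 0 - (-14) = 14

14


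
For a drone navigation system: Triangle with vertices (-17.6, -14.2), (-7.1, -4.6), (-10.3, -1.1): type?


Side lengths squared: AB^2=202.41, BC^2=22.49, CA^2=224.9
Sorted: [22.49, 202.41, 224.9]
By sides: Scalene, By angles: Right

Scalene, Right


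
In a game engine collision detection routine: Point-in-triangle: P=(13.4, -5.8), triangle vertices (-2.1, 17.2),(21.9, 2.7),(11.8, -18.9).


Cross products: AB x AP = -327.25, BC x BP = -97.75, CA x CP = -239.85
All same sign? yes

Yes, inside


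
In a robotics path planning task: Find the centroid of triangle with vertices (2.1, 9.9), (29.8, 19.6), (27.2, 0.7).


Centroid = ((x_A+x_B+x_C)/3, (y_A+y_B+y_C)/3)
= ((2.1+29.8+27.2)/3, (9.9+19.6+0.7)/3)
= (19.7, 10.0667)

(19.7, 10.0667)


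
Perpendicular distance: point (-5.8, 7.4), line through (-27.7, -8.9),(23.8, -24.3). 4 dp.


|cross product| = 1176.71
|line direction| = sqrt(2889.41) = 53.7532
Distance = 1176.71/sqrt(2889.41) = 21.891

21.891


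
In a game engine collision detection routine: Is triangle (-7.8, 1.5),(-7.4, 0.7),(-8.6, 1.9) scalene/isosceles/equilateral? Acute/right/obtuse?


Side lengths squared: AB^2=0.8, BC^2=2.88, CA^2=0.8
Sorted: [0.8, 0.8, 2.88]
By sides: Isosceles, By angles: Obtuse

Isosceles, Obtuse


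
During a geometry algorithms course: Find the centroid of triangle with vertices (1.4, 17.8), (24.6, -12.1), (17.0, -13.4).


Centroid = ((x_A+x_B+x_C)/3, (y_A+y_B+y_C)/3)
= ((1.4+24.6+17)/3, (17.8+(-12.1)+(-13.4))/3)
= (14.3333, -2.5667)

(14.3333, -2.5667)


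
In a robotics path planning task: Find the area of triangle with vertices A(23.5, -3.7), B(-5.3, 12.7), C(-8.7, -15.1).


Area = |x_A(y_B-y_C) + x_B(y_C-y_A) + x_C(y_A-y_B)|/2
= |653.3 + 60.42 + 142.68|/2
= 856.4/2 = 428.2

428.2


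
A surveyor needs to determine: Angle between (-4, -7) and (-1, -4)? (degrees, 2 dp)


u.v = 32, |u| = sqrt(65) = 8.0623, |v| = sqrt(17) = 4.1231
cos(theta) = u.v/(|u||v|) = 32/sqrt(1105) = 0.962651
theta = acos(0.962651) = 15.71 degrees

15.71 degrees


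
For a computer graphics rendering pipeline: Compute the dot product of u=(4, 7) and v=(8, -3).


u . v = u_x*v_x + u_y*v_y = 4*8 + 7*(-3)
= 32 + (-21) = 11

11


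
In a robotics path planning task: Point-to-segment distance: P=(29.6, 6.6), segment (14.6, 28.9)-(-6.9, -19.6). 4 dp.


Project P onto AB: t = 0.2697 (clamped to [0,1])
Closest point on segment: (8.8016, 15.8199)
Distance: 22.7504

22.7504


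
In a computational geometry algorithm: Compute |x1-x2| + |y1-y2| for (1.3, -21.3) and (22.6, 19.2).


|1.3-22.6| + |(-21.3)-19.2| = 21.3 + 40.5 = 61.8

61.8


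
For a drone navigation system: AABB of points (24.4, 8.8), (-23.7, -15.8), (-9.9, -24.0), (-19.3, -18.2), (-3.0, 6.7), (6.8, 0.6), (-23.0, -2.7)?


x range: [-23.7, 24.4]
y range: [-24, 8.8]
Bounding box: (-23.7,-24) to (24.4,8.8)

(-23.7,-24) to (24.4,8.8)


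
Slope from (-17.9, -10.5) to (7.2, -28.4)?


slope = (y2-y1)/(x2-x1) = ((-28.4)-(-10.5))/(7.2-(-17.9)) = (-17.9)/25.1 = -0.7131

-0.7131


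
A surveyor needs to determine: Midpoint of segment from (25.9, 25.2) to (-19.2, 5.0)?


M = ((25.9+(-19.2))/2, (25.2+5)/2)
= (3.35, 15.1)

(3.35, 15.1)


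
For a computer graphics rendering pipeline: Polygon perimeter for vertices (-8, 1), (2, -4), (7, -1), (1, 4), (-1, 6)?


Sides: (-8, 1)->(2, -4): sqrt(125) = 11.18034, (2, -4)->(7, -1): sqrt(34) = 5.830952, (7, -1)->(1, 4): sqrt(61) = 7.81025, (1, 4)->(-1, 6): sqrt(8) = 2.828427, (-1, 6)->(-8, 1): sqrt(74) = 8.602325
Sum = 36.252294
Perimeter = 36.2523

36.2523


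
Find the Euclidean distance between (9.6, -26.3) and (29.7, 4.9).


dx=20.1, dy=31.2
d^2 = 20.1^2 + 31.2^2 = 1377.45
d = sqrt(1377.45) = 37.114

37.114


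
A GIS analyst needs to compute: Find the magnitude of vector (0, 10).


|u| = sqrt(0^2 + 10^2) = sqrt(100) = 10

10


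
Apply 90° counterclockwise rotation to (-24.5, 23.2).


90° CCW: (x,y) -> (-y, x)
(-24.5,23.2) -> (-23.2, -24.5)

(-23.2, -24.5)


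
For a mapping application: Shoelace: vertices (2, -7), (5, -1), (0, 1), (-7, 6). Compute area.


Shoelace sum: (2*(-1) - 5*(-7)) + (5*1 - 0*(-1)) + (0*6 - (-7)*1) + ((-7)*(-7) - 2*6)
= 82
Area = |82|/2 = 41

41


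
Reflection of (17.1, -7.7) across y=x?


Reflection over y=x: (x,y) -> (y,x)
(17.1, -7.7) -> (-7.7, 17.1)

(-7.7, 17.1)


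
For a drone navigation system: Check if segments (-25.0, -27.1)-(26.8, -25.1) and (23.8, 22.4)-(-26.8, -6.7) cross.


Cross products: d1=1084.62, d2=2490.8, d3=2466.5, d4=1060.32
d1*d2 < 0 and d3*d4 < 0? no

No, they don't intersect


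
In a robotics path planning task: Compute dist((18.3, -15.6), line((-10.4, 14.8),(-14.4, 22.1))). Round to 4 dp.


|cross product| = 87.91
|line direction| = sqrt(69.29) = 8.3241
Distance = 87.91/sqrt(69.29) = 10.561

10.561


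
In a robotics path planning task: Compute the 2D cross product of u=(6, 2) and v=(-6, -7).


u x v = u_x*v_y - u_y*v_x = 6*(-7) - 2*(-6)
= (-42) - (-12) = -30

-30


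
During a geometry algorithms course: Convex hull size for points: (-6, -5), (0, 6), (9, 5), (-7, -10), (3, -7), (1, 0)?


Convex hull vertices (CCW): (-7, -10), (3, -7), (9, 5), (0, 6), (-6, -5)
Count = 5

5


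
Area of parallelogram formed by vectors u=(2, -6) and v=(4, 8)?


|u x v| = |2*8 - (-6)*4|
= |16 - (-24)| = 40

40


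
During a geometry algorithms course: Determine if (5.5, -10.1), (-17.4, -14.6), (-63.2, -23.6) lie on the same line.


Cross product: ((-17.4)-5.5)*((-23.6)-(-10.1)) - ((-14.6)-(-10.1))*((-63.2)-5.5)
= 0

Yes, collinear


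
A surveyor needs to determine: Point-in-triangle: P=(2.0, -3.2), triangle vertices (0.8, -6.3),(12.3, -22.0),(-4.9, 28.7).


Cross products: AB x AP = 54.49, BC x BP = 198.85, CA x CP = 59.67
All same sign? yes

Yes, inside


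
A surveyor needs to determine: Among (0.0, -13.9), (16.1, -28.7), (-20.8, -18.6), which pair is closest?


d(P0,P1) = 21.8689, d(P0,P2) = 21.3244, d(P1,P2) = 38.2573
Closest: P0 and P2

Closest pair: (0.0, -13.9) and (-20.8, -18.6), distance = 21.3244


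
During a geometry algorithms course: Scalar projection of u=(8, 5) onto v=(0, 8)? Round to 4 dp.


u.v = 40, |v| = sqrt(64) = 8
Scalar projection = u.v / |v| = 40 / sqrt(64) = 5

5


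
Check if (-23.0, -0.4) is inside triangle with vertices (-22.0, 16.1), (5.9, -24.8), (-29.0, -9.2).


Cross products: AB x AP = -501.25, BC x BP = -400.72, CA x CP = -90.2
All same sign? yes

Yes, inside


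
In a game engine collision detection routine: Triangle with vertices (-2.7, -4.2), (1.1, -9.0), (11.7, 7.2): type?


Side lengths squared: AB^2=37.48, BC^2=374.8, CA^2=337.32
Sorted: [37.48, 337.32, 374.8]
By sides: Scalene, By angles: Right

Scalene, Right


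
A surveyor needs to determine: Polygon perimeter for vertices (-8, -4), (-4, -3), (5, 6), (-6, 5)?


Sides: (-8, -4)->(-4, -3): sqrt(17) = 4.123106, (-4, -3)->(5, 6): sqrt(162) = 12.727922, (5, 6)->(-6, 5): sqrt(122) = 11.045361, (-6, 5)->(-8, -4): sqrt(85) = 9.219544
Sum = 37.115933
Perimeter = 37.1159

37.1159


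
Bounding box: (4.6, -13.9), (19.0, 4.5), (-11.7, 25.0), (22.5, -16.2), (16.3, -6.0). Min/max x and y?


x range: [-11.7, 22.5]
y range: [-16.2, 25]
Bounding box: (-11.7,-16.2) to (22.5,25)

(-11.7,-16.2) to (22.5,25)


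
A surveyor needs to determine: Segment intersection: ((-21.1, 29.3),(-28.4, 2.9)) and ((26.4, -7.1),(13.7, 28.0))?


Cross products: d1=1204.97, d2=1796.48, d3=1519.72, d4=928.21
d1*d2 < 0 and d3*d4 < 0? no

No, they don't intersect


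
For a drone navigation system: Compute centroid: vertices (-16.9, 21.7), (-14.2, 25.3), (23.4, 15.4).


Centroid = ((x_A+x_B+x_C)/3, (y_A+y_B+y_C)/3)
= (((-16.9)+(-14.2)+23.4)/3, (21.7+25.3+15.4)/3)
= (-2.5667, 20.8)

(-2.5667, 20.8)


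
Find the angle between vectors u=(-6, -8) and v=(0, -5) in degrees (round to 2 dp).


u.v = 40, |u| = sqrt(100) = 10, |v| = sqrt(25) = 5
cos(theta) = u.v/(|u||v|) = 40/sqrt(2500) = 0.8
theta = acos(0.8) = 36.87 degrees

36.87 degrees


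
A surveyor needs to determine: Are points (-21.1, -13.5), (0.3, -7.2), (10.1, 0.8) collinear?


Cross product: (0.3-(-21.1))*(0.8-(-13.5)) - ((-7.2)-(-13.5))*(10.1-(-21.1))
= 109.46

No, not collinear


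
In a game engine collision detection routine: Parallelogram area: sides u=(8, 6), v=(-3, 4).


|u x v| = |8*4 - 6*(-3)|
= |32 - (-18)| = 50

50


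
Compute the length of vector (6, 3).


|u| = sqrt(6^2 + 3^2) = sqrt(45) = 6.7082

6.7082


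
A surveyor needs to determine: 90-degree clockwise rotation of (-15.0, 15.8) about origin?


90° CW: (x,y) -> (y, -x)
(-15,15.8) -> (15.8, 15)

(15.8, 15)


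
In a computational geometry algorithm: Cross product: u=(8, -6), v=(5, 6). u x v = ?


u x v = u_x*v_y - u_y*v_x = 8*6 - (-6)*5
= 48 - (-30) = 78

78


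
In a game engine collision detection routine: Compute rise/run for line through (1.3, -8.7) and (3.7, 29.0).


slope = (y2-y1)/(x2-x1) = (29-(-8.7))/(3.7-1.3) = 37.7/2.4 = 15.7083

15.7083


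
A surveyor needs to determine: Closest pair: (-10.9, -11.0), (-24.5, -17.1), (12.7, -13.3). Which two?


d(P0,P1) = 14.9054, d(P0,P2) = 23.7118, d(P1,P2) = 37.3936
Closest: P0 and P1

Closest pair: (-10.9, -11.0) and (-24.5, -17.1), distance = 14.9054


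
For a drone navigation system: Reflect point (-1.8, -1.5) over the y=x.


Reflection over y=x: (x,y) -> (y,x)
(-1.8, -1.5) -> (-1.5, -1.8)

(-1.5, -1.8)


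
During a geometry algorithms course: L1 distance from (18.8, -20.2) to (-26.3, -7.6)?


|18.8-(-26.3)| + |(-20.2)-(-7.6)| = 45.1 + 12.6 = 57.7

57.7


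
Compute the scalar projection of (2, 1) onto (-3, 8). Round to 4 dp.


u.v = 2, |v| = sqrt(73) = 8.544
Scalar projection = u.v / |v| = 2 / sqrt(73) = 0.2341

0.2341


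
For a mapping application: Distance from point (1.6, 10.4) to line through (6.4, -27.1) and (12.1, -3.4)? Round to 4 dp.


|cross product| = 327.51
|line direction| = sqrt(594.18) = 24.3758
Distance = 327.51/sqrt(594.18) = 13.4359

13.4359


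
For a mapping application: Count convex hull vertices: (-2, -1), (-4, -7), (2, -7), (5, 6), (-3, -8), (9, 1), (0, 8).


Convex hull vertices (CCW): (-4, -7), (-3, -8), (2, -7), (9, 1), (5, 6), (0, 8)
Count = 6

6


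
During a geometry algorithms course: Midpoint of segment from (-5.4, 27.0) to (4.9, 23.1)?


M = (((-5.4)+4.9)/2, (27+23.1)/2)
= (-0.25, 25.05)

(-0.25, 25.05)


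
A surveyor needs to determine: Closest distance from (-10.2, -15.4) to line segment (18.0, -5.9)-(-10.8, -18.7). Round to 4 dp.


Project P onto AB: t = 0.9401 (clamped to [0,1])
Closest point on segment: (-9.0742, -17.933)
Distance: 2.7719

2.7719


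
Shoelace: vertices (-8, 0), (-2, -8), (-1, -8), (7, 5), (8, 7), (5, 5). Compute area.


Shoelace sum: ((-8)*(-8) - (-2)*0) + ((-2)*(-8) - (-1)*(-8)) + ((-1)*5 - 7*(-8)) + (7*7 - 8*5) + (8*5 - 5*7) + (5*0 - (-8)*5)
= 177
Area = |177|/2 = 88.5

88.5


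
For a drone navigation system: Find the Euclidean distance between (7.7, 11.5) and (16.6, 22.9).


dx=8.9, dy=11.4
d^2 = 8.9^2 + 11.4^2 = 209.17
d = sqrt(209.17) = 14.4627

14.4627


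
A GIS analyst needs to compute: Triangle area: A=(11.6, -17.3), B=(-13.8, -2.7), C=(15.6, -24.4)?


Area = |x_A(y_B-y_C) + x_B(y_C-y_A) + x_C(y_A-y_B)|/2
= |251.72 + 97.98 + (-227.76)|/2
= 121.94/2 = 60.97

60.97


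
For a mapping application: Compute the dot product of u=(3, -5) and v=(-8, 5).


u . v = u_x*v_x + u_y*v_y = 3*(-8) + (-5)*5
= (-24) + (-25) = -49

-49


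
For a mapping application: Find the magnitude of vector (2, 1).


|u| = sqrt(2^2 + 1^2) = sqrt(5) = 2.2361

2.2361


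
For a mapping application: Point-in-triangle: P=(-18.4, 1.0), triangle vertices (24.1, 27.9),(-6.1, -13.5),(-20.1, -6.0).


Cross products: AB x AP = -947.12, BC x BP = -110.75, CA x CP = 251.77
All same sign? no

No, outside


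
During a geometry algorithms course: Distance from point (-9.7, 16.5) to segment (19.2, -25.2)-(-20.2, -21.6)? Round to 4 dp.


Project P onto AB: t = 0.8233 (clamped to [0,1])
Closest point on segment: (-13.2393, -22.236)
Distance: 38.8974

38.8974


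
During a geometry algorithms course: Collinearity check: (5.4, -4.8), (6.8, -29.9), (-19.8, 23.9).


Cross product: (6.8-5.4)*(23.9-(-4.8)) - ((-29.9)-(-4.8))*((-19.8)-5.4)
= -592.34

No, not collinear
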